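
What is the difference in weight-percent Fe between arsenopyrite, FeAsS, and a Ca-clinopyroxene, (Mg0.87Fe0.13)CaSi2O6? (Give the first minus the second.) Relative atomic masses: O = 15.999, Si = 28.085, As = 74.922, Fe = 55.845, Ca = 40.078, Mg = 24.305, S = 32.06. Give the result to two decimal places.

31.01 percentage points

M(FeAsS) = 162.827 g/mol, so wt% Fe = 55.845/162.827 × 100 = 34.30%.
M((Mg0.87Fe0.13)CaSi2O6) = 220.647 g/mol, so wt% Fe = 7.260/220.647 × 100 = 3.29%.
34.30 − 3.29 = 31.01 pp.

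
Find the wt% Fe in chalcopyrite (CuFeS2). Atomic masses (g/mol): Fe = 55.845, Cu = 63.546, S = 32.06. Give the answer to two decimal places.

30.43 mass %

Formula mass = 1×63.546 + 1×55.845 + 2×32.06 = 183.511 g/mol, of which 55.845 g is Fe.
So Fe makes up 55.845/183.511 = 0.3043 of the mass, i.e. 30.43%.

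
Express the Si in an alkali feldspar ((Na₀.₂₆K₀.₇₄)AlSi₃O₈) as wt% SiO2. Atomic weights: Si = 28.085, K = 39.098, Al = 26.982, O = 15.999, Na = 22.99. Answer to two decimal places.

Formula mass = 274.139 g/mol.
3 Si → 3.0000 mol SiO2 per formula unit; M(SiO2) = 60.083, so SiO2 mass = 180.249 g.
180.249/274.139 × 100 = 65.75 wt%.

65.75 wt%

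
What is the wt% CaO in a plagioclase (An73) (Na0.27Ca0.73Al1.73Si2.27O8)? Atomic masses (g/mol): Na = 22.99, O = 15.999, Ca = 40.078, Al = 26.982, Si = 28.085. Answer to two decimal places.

14.95 wt%

Molar mass of Na0.27Ca0.73Al1.73Si2.27O8 = 0.27·22.99 + 0.73·40.078 + 1.73·26.982 + 2.27·28.085 + 8·15.999 = 273.888 g/mol.
Each formula unit contains 0.73 Ca, equivalent to 0.73/1 = 0.7300 mol CaO.
M(CaO) = 1×40.078 + 1×15.999 = 56.077 g/mol.
Mass of CaO per formula unit = 0.7300 × 56.077 = 40.936 g.
CaO wt% = 40.936 / 273.888 × 100 = 14.95%.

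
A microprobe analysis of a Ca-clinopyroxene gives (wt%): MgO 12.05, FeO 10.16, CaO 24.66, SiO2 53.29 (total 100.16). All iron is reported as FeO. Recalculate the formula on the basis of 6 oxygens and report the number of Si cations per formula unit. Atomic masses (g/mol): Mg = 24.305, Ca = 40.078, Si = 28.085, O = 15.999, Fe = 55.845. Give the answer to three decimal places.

MgO (M=40.304): mol = 0.29898; Mg = 0.29898, O = 0.29898.
FeO (M=71.844): mol = 0.14142; Fe = 0.14142, O = 0.14142.
CaO (M=56.077): mol = 0.43975; Ca = 0.43975, O = 0.43975.
SiO2 (M=60.083): mol = 0.88694; Si = 0.88694, O = 1.77388.
ΣO = 2.65403; factor = 6/ΣO = 2.26071.
Si apfu = 0.88694 × 2.26071 = 2.005.

2.005 Si apfu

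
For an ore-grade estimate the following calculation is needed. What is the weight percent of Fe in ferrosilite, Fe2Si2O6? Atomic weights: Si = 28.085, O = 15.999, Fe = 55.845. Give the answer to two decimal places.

42.33 weight percent

Molar mass of Fe2Si2O6: 2*55.845 + 2*28.085 + 6*15.999 = 263.854 g/mol.
Mass of Fe per formula unit: 2 × 55.845 = 111.690 g.
Weight fraction Fe = 111.690 / 263.854 = 0.4233.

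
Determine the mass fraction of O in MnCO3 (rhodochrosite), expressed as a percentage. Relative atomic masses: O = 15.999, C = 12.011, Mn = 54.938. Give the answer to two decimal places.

Molar mass of MnCO3: 1*54.938 + 1*12.011 + 3*15.999 = 114.946 g/mol.
Mass of O per formula unit: 3 × 15.999 = 47.997 g.
Weight fraction O = 47.997 / 114.946 = 0.4176.

41.76 mass %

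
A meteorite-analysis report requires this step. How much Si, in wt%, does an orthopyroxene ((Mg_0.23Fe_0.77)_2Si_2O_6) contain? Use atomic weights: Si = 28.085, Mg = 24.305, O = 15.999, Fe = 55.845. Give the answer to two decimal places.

Formula mass = 0.46×24.305 + 1.54×55.845 + 2×28.085 + 6×15.999 = 249.346 g/mol, of which 56.170 g is Si.
So Si makes up 56.170/249.346 = 0.2253 of the mass, i.e. 22.53%.

22.53 wt%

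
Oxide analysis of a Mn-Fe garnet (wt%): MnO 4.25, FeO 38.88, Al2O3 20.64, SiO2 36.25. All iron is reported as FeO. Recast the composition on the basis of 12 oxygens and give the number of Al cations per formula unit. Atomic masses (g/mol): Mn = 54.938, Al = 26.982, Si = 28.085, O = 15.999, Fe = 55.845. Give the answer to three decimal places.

MnO (M=70.937): mol = 0.05991; Mn = 0.05991, O = 0.05991.
FeO (M=71.844): mol = 0.54117; Fe = 0.54117, O = 0.54117.
Al2O3 (M=101.961): mol = 0.20243; Al = 0.40486, O = 0.60729.
SiO2 (M=60.083): mol = 0.60333; Si = 0.60333, O = 1.20666.
ΣO = 2.41503; factor = 12/ΣO = 4.96888.
Al apfu = 0.40486 × 4.96888 = 2.012.

2.012 Al apfu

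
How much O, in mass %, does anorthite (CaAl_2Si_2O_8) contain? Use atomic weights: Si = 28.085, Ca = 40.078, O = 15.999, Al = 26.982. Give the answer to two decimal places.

M(CaAl_2Si_2O_8) = 278.204 g/mol.
O contributes 8 × 15.999 = 127.992 g per mole.
127.992/278.204 = 0.4601 → 46.01%.

46.01 mass %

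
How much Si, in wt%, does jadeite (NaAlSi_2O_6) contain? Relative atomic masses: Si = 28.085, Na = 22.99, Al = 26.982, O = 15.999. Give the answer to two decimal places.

Formula mass = 1*22.99 + 1*26.982 + 2*28.085 + 6*15.999 = 202.136 g/mol, of which 56.170 g is Si.
So Si makes up 56.170/202.136 = 0.2779 of the mass, i.e. 27.79%.

27.79 wt%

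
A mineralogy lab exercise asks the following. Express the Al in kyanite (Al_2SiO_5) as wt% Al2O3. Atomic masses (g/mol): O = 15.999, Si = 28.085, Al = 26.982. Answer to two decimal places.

Formula mass = 162.044 g/mol.
2 Al → 1.0000 mol Al2O3 per formula unit; M(Al2O3) = 101.961, so Al2O3 mass = 101.961 g.
101.961/162.044 × 100 = 62.92 wt%.

62.92 wt%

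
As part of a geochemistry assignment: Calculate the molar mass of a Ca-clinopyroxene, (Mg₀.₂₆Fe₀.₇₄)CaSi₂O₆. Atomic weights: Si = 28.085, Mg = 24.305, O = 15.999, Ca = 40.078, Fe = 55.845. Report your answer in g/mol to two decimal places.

Mg: 0.26 × 24.305 = 6.3193
Fe: 0.74 × 55.845 = 41.3253
Ca: 1 × 40.078 = 40.0780
Si: 2 × 28.085 = 56.1700
O: 6 × 15.999 = 95.9940
Summing the contributions gives the formula mass.

239.89 g/mol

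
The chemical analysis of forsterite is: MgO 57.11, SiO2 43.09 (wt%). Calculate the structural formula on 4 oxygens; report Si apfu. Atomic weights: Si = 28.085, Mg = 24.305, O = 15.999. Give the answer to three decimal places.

57.11 wt% MgO ÷ 40.304 g/mol = 1.41698 mol, giving 1.41698 Mg and 1.41698 O.
43.09 wt% SiO2 ÷ 60.083 g/mol = 0.71717 mol, giving 0.71717 Si and 1.43434 O.
Oxygen sums to 2.85132; scaling by 4/2.85132 = 1.40286 puts the formula on 4 O.
Si: 0.71717 × 1.40286 = 1.006 atoms per formula unit.

1.006 Si apfu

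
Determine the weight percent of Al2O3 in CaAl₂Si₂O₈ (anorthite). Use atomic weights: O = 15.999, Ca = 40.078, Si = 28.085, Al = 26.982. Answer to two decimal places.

Formula mass = 278.204 g/mol.
2 Al → 1.0000 mol Al2O3 per formula unit; M(Al2O3) = 101.961, so Al2O3 mass = 101.961 g.
101.961/278.204 × 100 = 36.65 wt%.

36.65 wt%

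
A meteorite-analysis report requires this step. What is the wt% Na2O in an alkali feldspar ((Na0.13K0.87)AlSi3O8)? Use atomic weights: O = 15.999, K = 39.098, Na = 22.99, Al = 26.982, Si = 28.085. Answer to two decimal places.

1.46 wt%

Formula mass = 276.233 g/mol.
0.13 Na → 0.0650 mol Na2O per formula unit; M(Na2O) = 61.979, so Na2O mass = 4.029 g.
4.029/276.233 × 100 = 1.46 wt%.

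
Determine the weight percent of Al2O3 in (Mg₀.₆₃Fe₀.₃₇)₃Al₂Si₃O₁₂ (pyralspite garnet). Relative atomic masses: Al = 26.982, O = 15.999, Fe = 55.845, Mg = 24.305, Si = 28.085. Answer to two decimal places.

Formula mass = 438.131 g/mol.
2 Al → 1.0000 mol Al2O3 per formula unit; M(Al2O3) = 101.961, so Al2O3 mass = 101.961 g.
101.961/438.131 × 100 = 23.27 wt%.

23.27 wt%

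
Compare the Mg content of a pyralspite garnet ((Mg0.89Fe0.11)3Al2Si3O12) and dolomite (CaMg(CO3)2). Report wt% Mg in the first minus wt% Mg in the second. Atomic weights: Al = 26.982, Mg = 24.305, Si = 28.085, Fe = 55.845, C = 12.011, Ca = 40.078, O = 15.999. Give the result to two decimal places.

Mg in (Mg0.89Fe0.11)3Al2Si3O12: molar mass 413.530 g/mol; 2.67×24.305 = 64.894 g → 15.69 wt%.
Mg in CaMg(CO3)2: molar mass 184.399 g/mol; 1×24.305 = 24.305 g → 13.18 wt%.
Difference = 15.69 − 13.18 = 2.51 percentage points.

2.51 percentage points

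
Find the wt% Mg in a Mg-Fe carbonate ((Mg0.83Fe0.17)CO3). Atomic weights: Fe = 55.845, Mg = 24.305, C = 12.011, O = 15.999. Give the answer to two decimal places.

Formula mass = 0.83·24.305 + 0.17·55.845 + 1·12.011 + 3·15.999 = 89.675 g/mol, of which 20.173 g is Mg.
So Mg makes up 20.173/89.675 = 0.2250 of the mass, i.e. 22.50%.

22.50 weight percent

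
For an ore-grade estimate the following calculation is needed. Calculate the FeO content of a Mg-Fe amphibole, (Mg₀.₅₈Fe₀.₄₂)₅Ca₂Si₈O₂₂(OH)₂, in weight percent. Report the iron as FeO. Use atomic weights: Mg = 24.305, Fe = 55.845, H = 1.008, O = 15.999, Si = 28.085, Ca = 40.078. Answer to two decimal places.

Formula mass = 878.587 g/mol.
2.10 Fe → 2.1000 mol FeO per formula unit; M(FeO) = 71.844, so FeO mass = 150.872 g.
150.872/878.587 × 100 = 17.17 wt%.

17.17 wt%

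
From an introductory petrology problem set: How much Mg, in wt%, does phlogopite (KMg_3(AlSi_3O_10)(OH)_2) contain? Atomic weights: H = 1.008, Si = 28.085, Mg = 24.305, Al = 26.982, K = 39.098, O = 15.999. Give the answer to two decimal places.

M(KMg_3(AlSi_3O_10)(OH)_2) = 417.254 g/mol.
Mg contributes 3 × 24.305 = 72.915 g per mole.
72.915/417.254 = 0.1747 → 17.47%.

17.47 wt%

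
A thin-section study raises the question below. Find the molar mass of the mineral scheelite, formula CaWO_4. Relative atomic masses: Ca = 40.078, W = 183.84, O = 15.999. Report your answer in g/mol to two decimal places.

Ca: 1 × 40.078 = 40.0780
W: 1 × 183.84 = 183.8400
O: 4 × 15.999 = 63.9960
Summing the contributions gives the formula mass.

287.91 g/mol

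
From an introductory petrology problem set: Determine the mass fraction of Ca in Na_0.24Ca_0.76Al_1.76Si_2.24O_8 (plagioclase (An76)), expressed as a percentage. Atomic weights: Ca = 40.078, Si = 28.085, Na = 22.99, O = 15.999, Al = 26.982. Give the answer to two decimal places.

Molar mass of Na_0.24Ca_0.76Al_1.76Si_2.24O_8: 0.24*22.99 + 0.76*40.078 + 1.76*26.982 + 2.24*28.085 + 8*15.999 = 274.368 g/mol.
Mass of Ca per formula unit: 0.76 × 40.078 = 30.459 g.
Weight fraction Ca = 30.459 / 274.368 = 0.1110.

11.10 mass %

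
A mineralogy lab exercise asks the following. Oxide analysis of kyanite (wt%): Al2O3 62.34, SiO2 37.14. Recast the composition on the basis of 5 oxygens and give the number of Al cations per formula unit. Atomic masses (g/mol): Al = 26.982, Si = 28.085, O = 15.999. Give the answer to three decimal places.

1.991 Al apfu

62.34 wt% Al2O3 ÷ 101.961 g/mol = 0.61141 mol, giving 1.22282 Al and 1.83423 O.
37.14 wt% SiO2 ÷ 60.083 g/mol = 0.61814 mol, giving 0.61814 Si and 1.23628 O.
Oxygen sums to 3.07051; scaling by 5/3.07051 = 1.62839 puts the formula on 5 O.
Al: 1.22282 × 1.62839 = 1.991 atoms per formula unit.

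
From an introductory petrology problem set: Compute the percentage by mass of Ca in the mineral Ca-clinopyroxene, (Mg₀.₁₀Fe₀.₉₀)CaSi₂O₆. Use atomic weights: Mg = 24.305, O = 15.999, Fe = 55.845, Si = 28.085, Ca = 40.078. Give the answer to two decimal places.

16.36 wt%

Formula mass = 0.10×24.305 + 0.90×55.845 + 1×40.078 + 2×28.085 + 6×15.999 = 244.933 g/mol, of which 40.078 g is Ca.
So Ca makes up 40.078/244.933 = 0.1636 of the mass, i.e. 16.36%.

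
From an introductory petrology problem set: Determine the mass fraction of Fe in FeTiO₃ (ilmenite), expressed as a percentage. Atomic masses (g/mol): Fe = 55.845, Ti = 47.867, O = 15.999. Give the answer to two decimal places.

36.81 weight percent

Molar mass of FeTiO₃: 1*55.845 + 1*47.867 + 3*15.999 = 151.709 g/mol.
Mass of Fe per formula unit: 1 × 55.845 = 55.845 g.
Weight fraction Fe = 55.845 / 151.709 = 0.3681.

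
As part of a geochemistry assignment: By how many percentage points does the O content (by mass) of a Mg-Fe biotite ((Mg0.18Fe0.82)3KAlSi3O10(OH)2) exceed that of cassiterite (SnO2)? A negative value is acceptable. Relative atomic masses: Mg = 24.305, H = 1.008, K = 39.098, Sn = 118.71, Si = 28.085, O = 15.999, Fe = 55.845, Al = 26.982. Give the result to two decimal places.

17.57 percentage points

M((Mg0.18Fe0.82)3KAlSi3O10(OH)2) = 494.842 g/mol, so wt% O = 191.988/494.842 × 100 = 38.80%.
M(SnO2) = 150.708 g/mol, so wt% O = 31.998/150.708 × 100 = 21.23%.
38.80 − 21.23 = 17.57 pp.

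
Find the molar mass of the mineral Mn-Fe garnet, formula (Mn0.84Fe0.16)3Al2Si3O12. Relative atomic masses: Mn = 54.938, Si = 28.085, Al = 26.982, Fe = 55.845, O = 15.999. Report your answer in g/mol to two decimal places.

The formula mass is the sum 2.52·54.938 + 0.48·55.845 + 2·26.982 + 3·28.085 + 12·15.999.

495.46 g/mol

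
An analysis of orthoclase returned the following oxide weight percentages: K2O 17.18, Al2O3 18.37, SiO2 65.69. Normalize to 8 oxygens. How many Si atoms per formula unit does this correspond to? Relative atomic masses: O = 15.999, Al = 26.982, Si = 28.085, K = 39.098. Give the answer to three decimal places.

17.18 wt% K2O ÷ 94.195 g/mol = 0.18239 mol, giving 0.36478 K and 0.18239 O.
18.37 wt% Al2O3 ÷ 101.961 g/mol = 0.18017 mol, giving 0.36034 Al and 0.54051 O.
65.69 wt% SiO2 ÷ 60.083 g/mol = 1.09332 mol, giving 1.09332 Si and 2.18664 O.
Oxygen sums to 2.90954; scaling by 8/2.90954 = 2.74958 puts the formula on 8 O.
Si: 1.09332 × 2.74958 = 3.006 atoms per formula unit.

3.006 Si apfu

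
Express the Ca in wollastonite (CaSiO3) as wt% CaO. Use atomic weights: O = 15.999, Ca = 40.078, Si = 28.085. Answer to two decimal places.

48.28 wt%

M(CaSiO3) = 116.160 g/mol; M(CaO) = 56.077 g/mol.
Moles CaO per formula unit = 1 Ca ÷ 1 = 1.0000.
CaO fraction = (1.0000 × 56.077) / 116.160 = 56.077/116.160 = 0.4828.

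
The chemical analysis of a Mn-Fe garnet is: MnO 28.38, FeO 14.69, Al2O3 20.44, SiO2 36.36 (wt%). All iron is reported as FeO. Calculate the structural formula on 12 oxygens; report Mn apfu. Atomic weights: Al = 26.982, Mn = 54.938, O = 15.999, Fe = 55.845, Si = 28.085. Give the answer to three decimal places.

1.987 Mn apfu

MnO: 28.38/70.937 = 0.40007 mol → 0.40007 mol Mn, 0.40007 mol O.
FeO: 14.69/71.844 = 0.20447 mol → 0.20447 mol Fe, 0.20447 mol O.
Al2O3: 20.44/101.961 = 0.20047 mol → 0.40094 mol Al, 0.60141 mol O.
SiO2: 36.36/60.083 = 0.60516 mol → 0.60516 mol Si, 1.21032 mol O.
Total oxygen = 2.41627 mol. Normalization factor = 12/2.41627 = 4.96633.
Mn per 12 O = 0.40007 × 4.96633 = 1.987.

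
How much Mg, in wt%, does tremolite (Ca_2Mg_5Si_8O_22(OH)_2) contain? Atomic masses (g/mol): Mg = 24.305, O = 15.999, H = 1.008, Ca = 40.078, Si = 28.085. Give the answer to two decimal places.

14.96 wt%

Formula mass = 2*40.078 + 5*24.305 + 8*28.085 + 24*15.999 + 2*1.008 = 812.353 g/mol, of which 121.525 g is Mg.
So Mg makes up 121.525/812.353 = 0.1496 of the mass, i.e. 14.96%.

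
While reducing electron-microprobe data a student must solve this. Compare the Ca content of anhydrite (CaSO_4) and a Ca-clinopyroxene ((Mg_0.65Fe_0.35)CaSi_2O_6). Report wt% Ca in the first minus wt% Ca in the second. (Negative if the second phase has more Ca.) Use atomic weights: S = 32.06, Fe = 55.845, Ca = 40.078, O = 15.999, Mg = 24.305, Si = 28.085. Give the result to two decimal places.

First mineral: 40.078 g Ca in 136.134 g formula = 29.44 wt% Ca.
Second mineral: 40.078 g Ca in 227.586 g formula = 17.61 wt% Ca.
29.44% − 17.61% gives a difference of 11.83 percentage points.

11.83 percentage points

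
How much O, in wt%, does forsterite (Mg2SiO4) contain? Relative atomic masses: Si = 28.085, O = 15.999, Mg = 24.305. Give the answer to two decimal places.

45.49 wt%

Molar mass of Mg2SiO4: 2·24.305 + 1·28.085 + 4·15.999 = 140.691 g/mol.
Mass of O per formula unit: 4 × 15.999 = 63.996 g.
Weight fraction O = 63.996 / 140.691 = 0.4549.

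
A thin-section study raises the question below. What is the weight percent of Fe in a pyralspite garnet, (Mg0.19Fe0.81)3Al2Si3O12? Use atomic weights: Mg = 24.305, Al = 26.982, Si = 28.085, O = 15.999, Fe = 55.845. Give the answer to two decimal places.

Molar mass of (Mg0.19Fe0.81)3Al2Si3O12: 0.57×24.305 + 2.43×55.845 + 2×26.982 + 3×28.085 + 12×15.999 = 479.764 g/mol.
Mass of Fe per formula unit: 2.43 × 55.845 = 135.703 g.
Weight fraction Fe = 135.703 / 479.764 = 0.2829.

28.29 wt%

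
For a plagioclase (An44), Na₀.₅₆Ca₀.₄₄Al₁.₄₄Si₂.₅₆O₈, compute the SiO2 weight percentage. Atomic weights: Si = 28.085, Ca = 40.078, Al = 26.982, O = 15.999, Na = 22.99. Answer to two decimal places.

57.13 wt%

Molar mass of Na₀.₅₆Ca₀.₄₄Al₁.₄₄Si₂.₅₆O₈ = 0.56×22.99 + 0.44×40.078 + 1.44×26.982 + 2.56×28.085 + 8×15.999 = 269.252 g/mol.
Each formula unit contains 2.56 Si, equivalent to 2.56/1 = 2.5600 mol SiO2.
M(SiO2) = 1×28.085 + 2×15.999 = 60.083 g/mol.
Mass of SiO2 per formula unit = 2.5600 × 60.083 = 153.812 g.
SiO2 wt% = 153.812 / 269.252 × 100 = 57.13%.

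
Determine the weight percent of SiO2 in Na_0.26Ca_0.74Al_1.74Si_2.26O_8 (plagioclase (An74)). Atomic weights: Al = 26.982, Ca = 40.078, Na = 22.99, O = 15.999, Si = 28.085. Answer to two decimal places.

49.55 wt%

Molar mass of Na_0.26Ca_0.74Al_1.74Si_2.26O_8 = 0.26×22.99 + 0.74×40.078 + 1.74×26.982 + 2.26×28.085 + 8×15.999 = 274.048 g/mol.
Each formula unit contains 2.26 Si, equivalent to 2.26/1 = 2.2600 mol SiO2.
M(SiO2) = 1×28.085 + 2×15.999 = 60.083 g/mol.
Mass of SiO2 per formula unit = 2.2600 × 60.083 = 135.788 g.
SiO2 wt% = 135.788 / 274.048 × 100 = 49.55%.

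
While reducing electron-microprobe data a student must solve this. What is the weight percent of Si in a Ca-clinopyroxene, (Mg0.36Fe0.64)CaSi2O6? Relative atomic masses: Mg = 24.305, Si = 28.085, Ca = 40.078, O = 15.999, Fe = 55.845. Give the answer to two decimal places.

Molar mass of (Mg0.36Fe0.64)CaSi2O6: 0.36×24.305 + 0.64×55.845 + 1×40.078 + 2×28.085 + 6×15.999 = 236.733 g/mol.
Mass of Si per formula unit: 2 × 28.085 = 56.170 g.
Weight fraction Si = 56.170 / 236.733 = 0.2373.

23.73 mass %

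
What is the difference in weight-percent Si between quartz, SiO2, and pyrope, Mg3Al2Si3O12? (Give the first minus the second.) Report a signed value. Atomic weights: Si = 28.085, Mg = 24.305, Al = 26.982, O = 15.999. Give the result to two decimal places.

First mineral: 28.085 g Si in 60.083 g formula = 46.74 wt% Si.
Second mineral: 84.255 g Si in 403.122 g formula = 20.90 wt% Si.
46.74% − 20.90% gives a difference of 25.84 percentage points.

25.84 percentage points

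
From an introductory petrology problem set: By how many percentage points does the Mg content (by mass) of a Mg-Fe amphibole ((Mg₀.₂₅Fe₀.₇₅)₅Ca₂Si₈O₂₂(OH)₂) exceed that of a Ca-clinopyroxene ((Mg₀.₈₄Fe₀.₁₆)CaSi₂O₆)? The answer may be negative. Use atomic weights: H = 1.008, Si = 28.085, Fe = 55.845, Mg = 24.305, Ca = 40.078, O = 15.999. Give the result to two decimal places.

First mineral: 30.381 g Mg in 930.628 g formula = 3.26 wt% Mg.
Second mineral: 20.416 g Mg in 221.593 g formula = 9.21 wt% Mg.
3.26% − 9.21% gives a difference of -5.95 percentage points.

-5.95 percentage points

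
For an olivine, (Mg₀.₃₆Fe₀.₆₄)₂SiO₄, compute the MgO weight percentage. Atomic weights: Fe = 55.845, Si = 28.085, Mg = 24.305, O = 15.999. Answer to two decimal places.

16.03 wt%

Molar mass of (Mg₀.₃₆Fe₀.₆₄)₂SiO₄ = 0.72·24.305 + 1.28·55.845 + 1·28.085 + 4·15.999 = 181.062 g/mol.
Each formula unit contains 0.72 Mg, equivalent to 0.72/1 = 0.7200 mol MgO.
M(MgO) = 1×24.305 + 1×15.999 = 40.304 g/mol.
Mass of MgO per formula unit = 0.7200 × 40.304 = 29.019 g.
MgO wt% = 29.019 / 181.062 × 100 = 16.03%.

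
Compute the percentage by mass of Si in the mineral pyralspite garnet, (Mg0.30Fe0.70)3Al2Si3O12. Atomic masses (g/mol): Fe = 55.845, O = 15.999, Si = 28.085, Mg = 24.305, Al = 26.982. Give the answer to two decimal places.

M((Mg0.30Fe0.70)3Al2Si3O12) = 469.356 g/mol.
Si contributes 3 × 28.085 = 84.255 g per mole.
84.255/469.356 = 0.1795 → 17.95%.

17.95 wt%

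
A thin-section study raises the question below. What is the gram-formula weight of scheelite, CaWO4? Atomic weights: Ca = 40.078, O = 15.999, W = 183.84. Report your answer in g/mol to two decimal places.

M = 1(40.078) + 1(183.84) + 4(15.999)

287.91 g/mol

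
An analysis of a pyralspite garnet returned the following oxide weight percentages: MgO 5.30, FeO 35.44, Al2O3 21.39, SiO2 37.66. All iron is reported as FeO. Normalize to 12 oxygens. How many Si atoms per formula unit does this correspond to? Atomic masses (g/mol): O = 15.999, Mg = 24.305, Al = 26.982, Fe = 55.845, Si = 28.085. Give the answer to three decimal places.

2.999 Si apfu

5.30 wt% MgO ÷ 40.304 g/mol = 0.13150 mol, giving 0.13150 Mg and 0.13150 O.
35.44 wt% FeO ÷ 71.844 g/mol = 0.49329 mol, giving 0.49329 Fe and 0.49329 O.
21.39 wt% Al2O3 ÷ 101.961 g/mol = 0.20979 mol, giving 0.41958 Al and 0.62937 O.
37.66 wt% SiO2 ÷ 60.083 g/mol = 0.62680 mol, giving 0.62680 Si and 1.25360 O.
Oxygen sums to 2.50776; scaling by 12/2.50776 = 4.78515 puts the formula on 12 O.
Si: 0.62680 × 4.78515 = 2.999 atoms per formula unit.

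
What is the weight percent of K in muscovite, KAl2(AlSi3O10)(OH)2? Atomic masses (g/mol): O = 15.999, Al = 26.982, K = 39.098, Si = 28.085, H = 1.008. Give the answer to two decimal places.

9.82 weight percent

M(KAl2(AlSi3O10)(OH)2) = 398.303 g/mol.
K contributes 1 × 39.098 = 39.098 g per mole.
39.098/398.303 = 0.0982 → 9.82%.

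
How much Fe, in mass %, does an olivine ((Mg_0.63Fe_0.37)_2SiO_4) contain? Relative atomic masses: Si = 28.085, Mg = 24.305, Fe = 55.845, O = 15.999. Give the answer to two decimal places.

Formula mass = 1.26×24.305 + 0.74×55.845 + 1×28.085 + 4×15.999 = 164.031 g/mol, of which 41.325 g is Fe.
So Fe makes up 41.325/164.031 = 0.2519 of the mass, i.e. 25.19%.

25.19 mass %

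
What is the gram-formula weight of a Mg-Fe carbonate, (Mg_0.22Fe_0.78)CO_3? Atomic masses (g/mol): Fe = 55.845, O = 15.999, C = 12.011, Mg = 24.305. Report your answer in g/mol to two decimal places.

The formula mass is the sum 0.22*24.305 + 0.78*55.845 + 1*12.011 + 3*15.999.

108.91 g/mol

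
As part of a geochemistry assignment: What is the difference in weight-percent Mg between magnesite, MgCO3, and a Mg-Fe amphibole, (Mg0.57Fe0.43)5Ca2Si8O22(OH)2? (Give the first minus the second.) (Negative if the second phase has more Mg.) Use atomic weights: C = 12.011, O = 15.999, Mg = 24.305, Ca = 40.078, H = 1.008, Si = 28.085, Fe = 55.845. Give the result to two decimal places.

20.96 percentage points

First mineral: 24.305 g Mg in 84.313 g formula = 28.83 wt% Mg.
Second mineral: 69.269 g Mg in 880.164 g formula = 7.87 wt% Mg.
28.83% − 7.87% gives a difference of 20.96 percentage points.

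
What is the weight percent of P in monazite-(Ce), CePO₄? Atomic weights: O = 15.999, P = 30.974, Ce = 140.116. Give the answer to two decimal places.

Molar mass of CePO₄: 1*140.116 + 1*30.974 + 4*15.999 = 235.086 g/mol.
Mass of P per formula unit: 1 × 30.974 = 30.974 g.
Weight fraction P = 30.974 / 235.086 = 0.1318.

13.18 mass %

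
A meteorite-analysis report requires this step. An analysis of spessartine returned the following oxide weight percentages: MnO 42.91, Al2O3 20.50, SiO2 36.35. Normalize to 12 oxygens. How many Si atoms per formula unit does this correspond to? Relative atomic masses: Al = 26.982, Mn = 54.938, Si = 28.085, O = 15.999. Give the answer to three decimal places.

3.002 Si apfu

MnO (M=70.937): mol = 0.60490; Mn = 0.60490, O = 0.60490.
Al2O3 (M=101.961): mol = 0.20106; Al = 0.40212, O = 0.60318.
SiO2 (M=60.083): mol = 0.60500; Si = 0.60500, O = 1.21000.
ΣO = 2.41808; factor = 12/ΣO = 4.96261.
Si apfu = 0.60500 × 4.96261 = 3.002.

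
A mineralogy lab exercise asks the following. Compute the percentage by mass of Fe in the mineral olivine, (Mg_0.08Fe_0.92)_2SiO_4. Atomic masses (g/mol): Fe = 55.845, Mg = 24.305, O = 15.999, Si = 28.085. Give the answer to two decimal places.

51.71 mass %

M((Mg_0.08Fe_0.92)_2SiO_4) = 198.725 g/mol.
Fe contributes 1.84 × 55.845 = 102.755 g per mole.
102.755/198.725 = 0.5171 → 51.71%.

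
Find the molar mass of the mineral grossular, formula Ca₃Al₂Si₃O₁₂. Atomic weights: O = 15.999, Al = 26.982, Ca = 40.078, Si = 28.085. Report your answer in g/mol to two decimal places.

M = 3×40.078 + 2×26.982 + 3×28.085 + 12×15.999

450.44 g/mol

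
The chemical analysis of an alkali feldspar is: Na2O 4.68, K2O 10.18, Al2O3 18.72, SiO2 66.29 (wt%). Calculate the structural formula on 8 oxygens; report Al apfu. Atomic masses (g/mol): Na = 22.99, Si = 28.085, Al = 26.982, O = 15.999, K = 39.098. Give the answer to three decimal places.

Na2O: 4.68/61.979 = 0.07551 mol → 0.15102 mol Na, 0.07551 mol O.
K2O: 10.18/94.195 = 0.10807 mol → 0.21614 mol K, 0.10807 mol O.
Al2O3: 18.72/101.961 = 0.18360 mol → 0.36720 mol Al, 0.55080 mol O.
SiO2: 66.29/60.083 = 1.10331 mol → 1.10331 mol Si, 2.20662 mol O.
Total oxygen = 2.94100 mol. Normalization factor = 8/2.94100 = 2.72016.
Al per 8 O = 0.36720 × 2.72016 = 0.999.

0.999 Al apfu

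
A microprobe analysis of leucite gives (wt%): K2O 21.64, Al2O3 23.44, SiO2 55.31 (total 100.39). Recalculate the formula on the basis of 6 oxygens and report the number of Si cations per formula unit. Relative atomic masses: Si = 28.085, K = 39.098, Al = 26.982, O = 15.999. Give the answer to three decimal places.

2.001 Si apfu

21.64 wt% K2O ÷ 94.195 g/mol = 0.22974 mol, giving 0.45948 K and 0.22974 O.
23.44 wt% Al2O3 ÷ 101.961 g/mol = 0.22989 mol, giving 0.45978 Al and 0.68967 O.
55.31 wt% SiO2 ÷ 60.083 g/mol = 0.92056 mol, giving 0.92056 Si and 1.84112 O.
Oxygen sums to 2.76053; scaling by 6/2.76053 = 2.17350 puts the formula on 6 O.
Si: 0.92056 × 2.17350 = 2.001 atoms per formula unit.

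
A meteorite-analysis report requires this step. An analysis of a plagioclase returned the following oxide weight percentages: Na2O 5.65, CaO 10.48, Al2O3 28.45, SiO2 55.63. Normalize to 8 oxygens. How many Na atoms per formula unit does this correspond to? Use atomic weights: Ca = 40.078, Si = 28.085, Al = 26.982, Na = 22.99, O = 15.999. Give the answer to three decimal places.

Na2O: 5.65/61.979 = 0.09116 mol → 0.18232 mol Na, 0.09116 mol O.
CaO: 10.48/56.077 = 0.18689 mol → 0.18689 mol Ca, 0.18689 mol O.
Al2O3: 28.45/101.961 = 0.27903 mol → 0.55806 mol Al, 0.83709 mol O.
SiO2: 55.63/60.083 = 0.92589 mol → 0.92589 mol Si, 1.85178 mol O.
Total oxygen = 2.96692 mol. Normalization factor = 8/2.96692 = 2.69640.
Na per 8 O = 0.18232 × 2.69640 = 0.492.

0.492 Na apfu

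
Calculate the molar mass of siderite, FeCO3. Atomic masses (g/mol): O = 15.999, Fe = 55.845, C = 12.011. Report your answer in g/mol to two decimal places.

115.85 g/mol

Fe: 1 × 55.845 = 55.8450
C: 1 × 12.011 = 12.0110
O: 3 × 15.999 = 47.9970
Summing the contributions gives the formula mass.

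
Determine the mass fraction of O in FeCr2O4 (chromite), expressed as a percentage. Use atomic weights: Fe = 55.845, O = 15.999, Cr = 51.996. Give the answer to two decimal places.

M(FeCr2O4) = 223.833 g/mol.
O contributes 4 × 15.999 = 63.996 g per mole.
63.996/223.833 = 0.2859 → 28.59%.

28.59 wt%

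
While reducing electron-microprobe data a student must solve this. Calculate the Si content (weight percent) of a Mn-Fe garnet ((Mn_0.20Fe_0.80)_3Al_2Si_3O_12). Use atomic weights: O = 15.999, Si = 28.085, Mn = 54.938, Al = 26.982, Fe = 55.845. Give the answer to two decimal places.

Molar mass of (Mn_0.20Fe_0.80)_3Al_2Si_3O_12: 0.60·54.938 + 2.40·55.845 + 2·26.982 + 3·28.085 + 12·15.999 = 497.198 g/mol.
Mass of Si per formula unit: 3 × 28.085 = 84.255 g.
Weight fraction Si = 84.255 / 497.198 = 0.1695.

16.95 weight percent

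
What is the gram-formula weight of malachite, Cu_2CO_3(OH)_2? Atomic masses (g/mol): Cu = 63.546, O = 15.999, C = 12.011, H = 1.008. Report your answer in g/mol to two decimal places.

Cu: 2 × 63.546 = 127.0920
C: 1 × 12.011 = 12.0110
O: 5 × 15.999 = 79.9950
H: 2 × 1.008 = 2.0160
Summing the contributions gives the formula mass.

221.11 g/mol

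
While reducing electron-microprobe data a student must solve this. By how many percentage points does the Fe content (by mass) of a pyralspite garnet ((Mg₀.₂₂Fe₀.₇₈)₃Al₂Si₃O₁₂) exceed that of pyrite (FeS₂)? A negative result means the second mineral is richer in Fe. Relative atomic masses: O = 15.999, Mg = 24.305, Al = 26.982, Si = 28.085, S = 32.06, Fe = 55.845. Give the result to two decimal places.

-19.15 percentage points

M((Mg₀.₂₂Fe₀.₇₈)₃Al₂Si₃O₁₂) = 476.926 g/mol, so wt% Fe = 130.677/476.926 × 100 = 27.40%.
M(FeS₂) = 119.965 g/mol, so wt% Fe = 55.845/119.965 × 100 = 46.55%.
27.40 − 46.55 = -19.15 pp.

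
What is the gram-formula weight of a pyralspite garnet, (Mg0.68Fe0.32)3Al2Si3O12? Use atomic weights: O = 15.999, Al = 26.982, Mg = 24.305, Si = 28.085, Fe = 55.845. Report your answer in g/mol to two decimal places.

Mg: 2.04 × 24.305 = 49.5822
Fe: 0.96 × 55.845 = 53.6112
Al: 2 × 26.982 = 53.9640
Si: 3 × 28.085 = 84.2550
O: 12 × 15.999 = 191.9880
Summing the contributions gives the formula mass.

433.40 g/mol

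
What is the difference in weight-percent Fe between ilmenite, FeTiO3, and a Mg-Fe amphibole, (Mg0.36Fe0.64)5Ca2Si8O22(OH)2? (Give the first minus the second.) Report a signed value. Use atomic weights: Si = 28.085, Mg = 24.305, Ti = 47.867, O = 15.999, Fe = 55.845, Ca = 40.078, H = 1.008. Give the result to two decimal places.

M(FeTiO3) = 151.709 g/mol, so wt% Fe = 55.845/151.709 × 100 = 36.81%.
M((Mg0.36Fe0.64)5Ca2Si8O22(OH)2) = 913.281 g/mol, so wt% Fe = 178.704/913.281 × 100 = 19.57%.
36.81 − 19.57 = 17.24 pp.

17.24 percentage points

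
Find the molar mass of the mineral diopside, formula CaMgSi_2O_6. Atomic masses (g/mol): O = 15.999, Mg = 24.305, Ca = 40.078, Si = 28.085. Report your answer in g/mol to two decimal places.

216.55 g/mol

Ca: 1 × 40.078 = 40.0780
Mg: 1 × 24.305 = 24.3050
Si: 2 × 28.085 = 56.1700
O: 6 × 15.999 = 95.9940
Summing the contributions gives the formula mass.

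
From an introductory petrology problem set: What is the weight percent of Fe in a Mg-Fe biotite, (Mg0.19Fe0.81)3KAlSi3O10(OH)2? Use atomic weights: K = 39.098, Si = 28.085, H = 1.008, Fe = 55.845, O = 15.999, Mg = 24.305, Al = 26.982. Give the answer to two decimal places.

Formula mass = 0.57*24.305 + 2.43*55.845 + 1*39.098 + 1*26.982 + 3*28.085 + 12*15.999 + 2*1.008 = 493.896 g/mol, of which 135.703 g is Fe.
So Fe makes up 135.703/493.896 = 0.2748 of the mass, i.e. 27.48%.

27.48 mass %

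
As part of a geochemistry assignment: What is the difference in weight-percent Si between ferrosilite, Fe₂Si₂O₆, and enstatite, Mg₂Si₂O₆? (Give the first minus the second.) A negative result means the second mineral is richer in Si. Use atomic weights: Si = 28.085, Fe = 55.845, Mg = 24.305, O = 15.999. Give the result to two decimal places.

-6.69 percentage points

M(Fe₂Si₂O₆) = 263.854 g/mol, so wt% Si = 56.170/263.854 × 100 = 21.29%.
M(Mg₂Si₂O₆) = 200.774 g/mol, so wt% Si = 56.170/200.774 × 100 = 27.98%.
21.29 − 27.98 = -6.69 pp.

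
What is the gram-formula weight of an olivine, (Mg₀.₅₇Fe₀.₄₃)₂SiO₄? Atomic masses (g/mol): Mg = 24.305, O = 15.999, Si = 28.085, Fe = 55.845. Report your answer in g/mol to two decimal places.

The formula mass is the sum 1.14·24.305 + 0.86·55.845 + 1·28.085 + 4·15.999.

167.82 g/mol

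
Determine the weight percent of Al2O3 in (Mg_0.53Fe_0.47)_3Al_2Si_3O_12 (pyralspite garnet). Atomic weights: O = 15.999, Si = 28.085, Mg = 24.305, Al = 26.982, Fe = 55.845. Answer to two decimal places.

Formula mass = 447.593 g/mol.
2 Al → 1.0000 mol Al2O3 per formula unit; M(Al2O3) = 101.961, so Al2O3 mass = 101.961 g.
101.961/447.593 × 100 = 22.78 wt%.

22.78 wt%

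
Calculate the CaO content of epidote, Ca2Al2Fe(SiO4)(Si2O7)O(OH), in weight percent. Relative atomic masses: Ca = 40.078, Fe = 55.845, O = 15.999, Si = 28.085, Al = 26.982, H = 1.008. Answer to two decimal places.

M(Ca2Al2Fe(SiO4)(Si2O7)O(OH)) = 483.215 g/mol; M(CaO) = 56.077 g/mol.
Moles CaO per formula unit = 2 Ca ÷ 1 = 2.0000.
CaO fraction = (2.0000 × 56.077) / 483.215 = 112.154/483.215 = 0.2321.

23.21 wt%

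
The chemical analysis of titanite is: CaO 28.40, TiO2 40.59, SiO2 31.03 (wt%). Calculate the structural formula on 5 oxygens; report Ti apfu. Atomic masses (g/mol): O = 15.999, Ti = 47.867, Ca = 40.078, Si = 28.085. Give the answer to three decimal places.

28.40 wt% CaO ÷ 56.077 g/mol = 0.50645 mol, giving 0.50645 Ca and 0.50645 O.
40.59 wt% TiO2 ÷ 79.865 g/mol = 0.50823 mol, giving 0.50823 Ti and 1.01646 O.
31.03 wt% SiO2 ÷ 60.083 g/mol = 0.51645 mol, giving 0.51645 Si and 1.03290 O.
Oxygen sums to 2.55581; scaling by 5/2.55581 = 1.95633 puts the formula on 5 O.
Ti: 0.50823 × 1.95633 = 0.994 atoms per formula unit.

0.994 Ti apfu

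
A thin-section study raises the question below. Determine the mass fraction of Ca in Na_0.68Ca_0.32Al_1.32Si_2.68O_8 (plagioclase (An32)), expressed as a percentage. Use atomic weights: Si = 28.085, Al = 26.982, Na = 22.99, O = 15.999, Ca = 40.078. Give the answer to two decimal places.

4.80 mass %

M(Na_0.68Ca_0.32Al_1.32Si_2.68O_8) = 267.334 g/mol.
Ca contributes 0.32 × 40.078 = 12.825 g per mole.
12.825/267.334 = 0.0480 → 4.80%.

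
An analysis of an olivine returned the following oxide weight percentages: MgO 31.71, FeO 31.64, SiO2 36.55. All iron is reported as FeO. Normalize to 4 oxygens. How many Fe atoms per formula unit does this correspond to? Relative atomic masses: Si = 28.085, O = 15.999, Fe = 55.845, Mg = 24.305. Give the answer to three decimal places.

MgO: 31.71/40.304 = 0.78677 mol → 0.78677 mol Mg, 0.78677 mol O.
FeO: 31.64/71.844 = 0.44040 mol → 0.44040 mol Fe, 0.44040 mol O.
SiO2: 36.55/60.083 = 0.60833 mol → 0.60833 mol Si, 1.21666 mol O.
Total oxygen = 2.44383 mol. Normalization factor = 4/2.44383 = 1.63678.
Fe per 4 O = 0.44040 × 1.63678 = 0.721.

0.721 Fe apfu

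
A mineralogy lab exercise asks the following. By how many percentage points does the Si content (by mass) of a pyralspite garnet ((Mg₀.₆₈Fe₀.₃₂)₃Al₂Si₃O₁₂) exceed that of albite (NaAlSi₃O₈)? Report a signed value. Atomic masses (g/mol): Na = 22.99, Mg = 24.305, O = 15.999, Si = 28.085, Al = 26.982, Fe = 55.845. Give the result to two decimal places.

-12.69 percentage points

Si in (Mg₀.₆₈Fe₀.₃₂)₃Al₂Si₃O₁₂: molar mass 433.400 g/mol; 3×28.085 = 84.255 g → 19.44 wt%.
Si in NaAlSi₃O₈: molar mass 262.219 g/mol; 3×28.085 = 84.255 g → 32.13 wt%.
Difference = 19.44 − 32.13 = -12.69 percentage points.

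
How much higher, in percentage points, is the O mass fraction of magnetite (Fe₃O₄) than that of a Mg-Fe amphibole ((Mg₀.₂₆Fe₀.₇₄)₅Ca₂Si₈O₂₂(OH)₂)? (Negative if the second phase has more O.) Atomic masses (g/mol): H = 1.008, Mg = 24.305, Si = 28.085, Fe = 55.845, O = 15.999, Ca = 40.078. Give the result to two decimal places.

-13.69 percentage points

First mineral: 63.996 g O in 231.531 g formula = 27.64 wt% O.
Second mineral: 383.976 g O in 929.051 g formula = 41.33 wt% O.
27.64% − 41.33% gives a difference of -13.69 percentage points.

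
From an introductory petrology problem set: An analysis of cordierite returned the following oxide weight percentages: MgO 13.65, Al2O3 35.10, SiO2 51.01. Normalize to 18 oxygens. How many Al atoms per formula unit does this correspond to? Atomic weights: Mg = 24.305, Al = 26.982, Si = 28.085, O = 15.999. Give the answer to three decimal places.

MgO (M=40.304): mol = 0.33868; Mg = 0.33868, O = 0.33868.
Al2O3 (M=101.961): mol = 0.34425; Al = 0.68850, O = 1.03275.
SiO2 (M=60.083): mol = 0.84899; Si = 0.84899, O = 1.69798.
ΣO = 3.06941; factor = 18/ΣO = 5.86432.
Al apfu = 0.68850 × 5.86432 = 4.038.

4.038 Al apfu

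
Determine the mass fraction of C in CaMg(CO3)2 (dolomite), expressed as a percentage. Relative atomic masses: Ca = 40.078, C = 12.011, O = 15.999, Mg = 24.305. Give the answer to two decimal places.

Formula mass = 1×40.078 + 1×24.305 + 2×12.011 + 6×15.999 = 184.399 g/mol, of which 24.022 g is C.
So C makes up 24.022/184.399 = 0.1303 of the mass, i.e. 13.03%.

13.03 weight percent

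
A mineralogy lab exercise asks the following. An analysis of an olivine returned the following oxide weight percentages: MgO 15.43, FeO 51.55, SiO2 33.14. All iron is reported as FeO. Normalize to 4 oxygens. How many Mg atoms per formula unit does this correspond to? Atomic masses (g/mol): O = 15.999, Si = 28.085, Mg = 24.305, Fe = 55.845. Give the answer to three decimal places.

MgO (M=40.304): mol = 0.38284; Mg = 0.38284, O = 0.38284.
FeO (M=71.844): mol = 0.71753; Fe = 0.71753, O = 0.71753.
SiO2 (M=60.083): mol = 0.55157; Si = 0.55157, O = 1.10314.
ΣO = 2.20351; factor = 4/ΣO = 1.81529.
Mg apfu = 0.38284 × 1.81529 = 0.695.

0.695 Mg apfu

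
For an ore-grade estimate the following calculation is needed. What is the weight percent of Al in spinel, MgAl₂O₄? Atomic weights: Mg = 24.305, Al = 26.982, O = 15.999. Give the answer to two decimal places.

37.93 weight percent

M(MgAl₂O₄) = 142.265 g/mol.
Al contributes 2 × 26.982 = 53.964 g per mole.
53.964/142.265 = 0.3793 → 37.93%.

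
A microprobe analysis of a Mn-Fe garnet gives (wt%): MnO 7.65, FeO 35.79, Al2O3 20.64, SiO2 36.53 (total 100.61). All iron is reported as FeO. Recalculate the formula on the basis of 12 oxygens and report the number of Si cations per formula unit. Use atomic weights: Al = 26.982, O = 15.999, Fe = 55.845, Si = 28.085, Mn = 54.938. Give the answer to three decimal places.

3.003 Si apfu

7.65 wt% MnO ÷ 70.937 g/mol = 0.10784 mol, giving 0.10784 Mn and 0.10784 O.
35.79 wt% FeO ÷ 71.844 g/mol = 0.49816 mol, giving 0.49816 Fe and 0.49816 O.
20.64 wt% Al2O3 ÷ 101.961 g/mol = 0.20243 mol, giving 0.40486 Al and 0.60729 O.
36.53 wt% SiO2 ÷ 60.083 g/mol = 0.60799 mol, giving 0.60799 Si and 1.21598 O.
Oxygen sums to 2.42927; scaling by 12/2.42927 = 4.93976 puts the formula on 12 O.
Si: 0.60799 × 4.93976 = 3.003 atoms per formula unit.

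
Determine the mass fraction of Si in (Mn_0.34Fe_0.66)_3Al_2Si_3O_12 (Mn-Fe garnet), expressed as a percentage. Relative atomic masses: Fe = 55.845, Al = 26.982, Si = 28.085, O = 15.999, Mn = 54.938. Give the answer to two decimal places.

16.96 wt%

M((Mn_0.34Fe_0.66)_3Al_2Si_3O_12) = 496.817 g/mol.
Si contributes 3 × 28.085 = 84.255 g per mole.
84.255/496.817 = 0.1696 → 16.96%.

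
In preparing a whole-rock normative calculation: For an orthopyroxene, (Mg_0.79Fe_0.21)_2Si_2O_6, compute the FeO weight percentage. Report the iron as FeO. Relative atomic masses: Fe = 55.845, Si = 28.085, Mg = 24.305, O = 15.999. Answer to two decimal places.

14.10 wt%

M((Mg_0.79Fe_0.21)_2Si_2O_6) = 214.021 g/mol; M(FeO) = 71.844 g/mol.
Moles FeO per formula unit = 0.42 Fe ÷ 1 = 0.4200.
FeO fraction = (0.4200 × 71.844) / 214.021 = 30.174/214.021 = 0.1410.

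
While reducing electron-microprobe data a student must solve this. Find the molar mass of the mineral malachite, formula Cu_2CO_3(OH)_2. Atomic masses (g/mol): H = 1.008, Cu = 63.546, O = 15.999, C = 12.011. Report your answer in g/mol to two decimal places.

Cu: 2 × 63.546 = 127.0920
C: 1 × 12.011 = 12.0110
O: 5 × 15.999 = 79.9950
H: 2 × 1.008 = 2.0160
Summing the contributions gives the formula mass.

221.11 g/mol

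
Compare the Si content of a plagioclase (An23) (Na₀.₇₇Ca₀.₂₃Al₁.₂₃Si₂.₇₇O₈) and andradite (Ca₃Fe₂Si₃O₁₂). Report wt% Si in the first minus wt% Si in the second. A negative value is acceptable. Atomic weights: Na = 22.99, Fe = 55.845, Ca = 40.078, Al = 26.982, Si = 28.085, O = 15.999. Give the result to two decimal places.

12.68 percentage points

First mineral: 77.795 g Si in 265.896 g formula = 29.26 wt% Si.
Second mineral: 84.255 g Si in 508.167 g formula = 16.58 wt% Si.
29.26% − 16.58% gives a difference of 12.68 percentage points.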